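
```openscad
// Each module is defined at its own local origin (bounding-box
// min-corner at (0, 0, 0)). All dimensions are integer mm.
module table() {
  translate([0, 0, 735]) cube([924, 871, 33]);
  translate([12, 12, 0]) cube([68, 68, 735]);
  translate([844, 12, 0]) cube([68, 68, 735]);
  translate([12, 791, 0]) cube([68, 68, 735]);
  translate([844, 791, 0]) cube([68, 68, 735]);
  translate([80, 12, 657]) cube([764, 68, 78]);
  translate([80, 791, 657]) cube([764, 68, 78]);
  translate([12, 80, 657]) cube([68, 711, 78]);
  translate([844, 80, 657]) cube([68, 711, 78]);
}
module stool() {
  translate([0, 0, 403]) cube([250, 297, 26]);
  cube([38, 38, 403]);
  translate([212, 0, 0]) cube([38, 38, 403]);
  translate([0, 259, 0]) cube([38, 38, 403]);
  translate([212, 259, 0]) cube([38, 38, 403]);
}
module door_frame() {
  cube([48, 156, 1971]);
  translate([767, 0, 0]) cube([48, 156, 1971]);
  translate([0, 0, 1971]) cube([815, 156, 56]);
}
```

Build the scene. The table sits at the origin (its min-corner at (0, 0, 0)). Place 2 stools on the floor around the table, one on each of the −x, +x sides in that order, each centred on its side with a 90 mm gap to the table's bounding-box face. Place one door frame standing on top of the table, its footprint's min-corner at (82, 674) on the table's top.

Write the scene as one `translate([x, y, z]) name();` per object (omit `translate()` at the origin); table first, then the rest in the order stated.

table();
translate([-340, 287, 0]) stool();
translate([1014, 287, 0]) stool();
translate([82, 674, 768]) door_frame();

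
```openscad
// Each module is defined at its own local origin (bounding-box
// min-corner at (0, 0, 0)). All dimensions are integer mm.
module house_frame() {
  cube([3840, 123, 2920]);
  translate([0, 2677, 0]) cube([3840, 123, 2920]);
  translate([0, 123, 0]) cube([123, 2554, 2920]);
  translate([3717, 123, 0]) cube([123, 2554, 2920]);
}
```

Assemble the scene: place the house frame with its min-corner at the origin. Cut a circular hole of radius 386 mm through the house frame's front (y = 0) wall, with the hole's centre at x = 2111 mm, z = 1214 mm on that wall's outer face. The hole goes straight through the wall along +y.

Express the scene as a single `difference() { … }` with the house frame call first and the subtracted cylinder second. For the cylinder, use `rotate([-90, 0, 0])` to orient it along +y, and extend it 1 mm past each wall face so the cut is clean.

difference() {
  house_frame();
  translate([2111, -1, 1214]) rotate([-90, 0, 0]) cylinder(h = 125, r = 386);
}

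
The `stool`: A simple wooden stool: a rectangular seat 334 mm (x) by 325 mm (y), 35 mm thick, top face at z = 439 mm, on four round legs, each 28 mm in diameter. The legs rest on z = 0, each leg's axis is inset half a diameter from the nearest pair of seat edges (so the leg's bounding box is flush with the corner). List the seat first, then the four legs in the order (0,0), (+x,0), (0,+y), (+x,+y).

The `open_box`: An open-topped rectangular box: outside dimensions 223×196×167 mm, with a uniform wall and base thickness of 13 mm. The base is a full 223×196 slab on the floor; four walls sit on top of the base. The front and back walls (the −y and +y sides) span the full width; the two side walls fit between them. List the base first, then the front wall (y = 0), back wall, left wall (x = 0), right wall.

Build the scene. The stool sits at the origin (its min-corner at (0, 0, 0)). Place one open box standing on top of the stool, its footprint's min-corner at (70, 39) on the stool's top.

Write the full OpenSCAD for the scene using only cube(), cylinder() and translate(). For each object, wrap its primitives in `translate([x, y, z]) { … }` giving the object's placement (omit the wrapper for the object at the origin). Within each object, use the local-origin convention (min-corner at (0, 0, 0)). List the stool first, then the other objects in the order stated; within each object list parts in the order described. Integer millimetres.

translate([0, 0, 404]) cube([334, 325, 35]);
translate([14, 14, 0]) cylinder(h = 404, r = 14);
translate([320, 14, 0]) cylinder(h = 404, r = 14);
translate([14, 311, 0]) cylinder(h = 404, r = 14);
translate([320, 311, 0]) cylinder(h = 404, r = 14);
translate([70, 39, 439]) {
  cube([223, 196, 13]);
  translate([0, 0, 13]) cube([223, 13, 154]);
  translate([0, 183, 13]) cube([223, 13, 154]);
  translate([0, 13, 13]) cube([13, 170, 154]);
  translate([210, 13, 13]) cube([13, 170, 154]);
}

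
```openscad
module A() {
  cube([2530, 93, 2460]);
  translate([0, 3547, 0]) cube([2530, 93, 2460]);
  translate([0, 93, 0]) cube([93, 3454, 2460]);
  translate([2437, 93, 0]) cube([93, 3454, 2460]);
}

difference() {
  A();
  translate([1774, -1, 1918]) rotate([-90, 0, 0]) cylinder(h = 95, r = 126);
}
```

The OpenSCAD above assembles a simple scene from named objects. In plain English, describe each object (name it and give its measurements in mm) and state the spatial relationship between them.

A is a box-shaped house frame (walls only): outside footprint 2530×3640 mm, wall height 2460 mm, wall thickness 93 mm. The two y-facing walls run the full x-width; the two x-facing walls fit between the inner faces of the y-facing walls.

The house frame has a circular hole of radius 126 mm through its front wall, centred at (x = 1774, z = 1918).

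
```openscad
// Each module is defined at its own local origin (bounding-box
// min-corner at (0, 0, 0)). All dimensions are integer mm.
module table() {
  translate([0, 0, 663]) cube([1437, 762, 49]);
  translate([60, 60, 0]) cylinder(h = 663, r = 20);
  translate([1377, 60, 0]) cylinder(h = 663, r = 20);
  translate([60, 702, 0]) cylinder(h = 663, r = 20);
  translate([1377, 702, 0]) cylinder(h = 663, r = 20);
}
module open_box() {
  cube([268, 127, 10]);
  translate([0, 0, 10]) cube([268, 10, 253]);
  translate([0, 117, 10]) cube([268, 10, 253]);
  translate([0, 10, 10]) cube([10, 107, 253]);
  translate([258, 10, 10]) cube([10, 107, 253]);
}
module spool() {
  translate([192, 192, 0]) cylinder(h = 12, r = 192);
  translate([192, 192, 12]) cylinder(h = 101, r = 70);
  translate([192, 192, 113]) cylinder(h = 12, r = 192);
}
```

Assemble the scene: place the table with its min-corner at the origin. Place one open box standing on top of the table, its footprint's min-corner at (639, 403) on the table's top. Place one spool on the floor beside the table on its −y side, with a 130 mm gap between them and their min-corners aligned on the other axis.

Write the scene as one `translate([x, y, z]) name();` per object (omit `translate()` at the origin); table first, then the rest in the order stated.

table();
translate([639, 403, 712]) open_box();
translate([0, -514, 0]) spool();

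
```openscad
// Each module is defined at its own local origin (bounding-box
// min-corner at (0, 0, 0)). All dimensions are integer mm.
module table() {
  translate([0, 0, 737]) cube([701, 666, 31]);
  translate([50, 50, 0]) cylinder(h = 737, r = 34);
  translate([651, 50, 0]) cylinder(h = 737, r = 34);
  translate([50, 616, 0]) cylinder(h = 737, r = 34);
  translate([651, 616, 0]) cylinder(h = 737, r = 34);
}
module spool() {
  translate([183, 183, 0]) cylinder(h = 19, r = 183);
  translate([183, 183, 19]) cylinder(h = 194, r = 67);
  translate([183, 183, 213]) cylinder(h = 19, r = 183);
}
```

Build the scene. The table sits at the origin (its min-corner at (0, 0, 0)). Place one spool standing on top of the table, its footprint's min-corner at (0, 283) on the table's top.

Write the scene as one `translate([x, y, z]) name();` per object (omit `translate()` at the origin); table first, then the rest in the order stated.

table();
translate([0, 283, 768]) spool();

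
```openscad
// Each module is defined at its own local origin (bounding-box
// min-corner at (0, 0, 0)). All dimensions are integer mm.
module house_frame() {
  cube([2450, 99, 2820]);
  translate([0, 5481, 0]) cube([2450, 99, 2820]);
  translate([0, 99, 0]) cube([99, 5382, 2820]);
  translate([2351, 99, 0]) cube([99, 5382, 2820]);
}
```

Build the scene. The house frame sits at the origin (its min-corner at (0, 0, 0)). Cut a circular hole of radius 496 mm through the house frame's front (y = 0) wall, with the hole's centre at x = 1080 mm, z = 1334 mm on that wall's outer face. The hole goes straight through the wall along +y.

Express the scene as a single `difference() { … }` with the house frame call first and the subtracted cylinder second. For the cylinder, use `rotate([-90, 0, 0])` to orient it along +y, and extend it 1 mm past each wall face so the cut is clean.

difference() {
  house_frame();
  translate([1080, -1, 1334]) rotate([-90, 0, 0]) cylinder(h = 101, r = 496);
}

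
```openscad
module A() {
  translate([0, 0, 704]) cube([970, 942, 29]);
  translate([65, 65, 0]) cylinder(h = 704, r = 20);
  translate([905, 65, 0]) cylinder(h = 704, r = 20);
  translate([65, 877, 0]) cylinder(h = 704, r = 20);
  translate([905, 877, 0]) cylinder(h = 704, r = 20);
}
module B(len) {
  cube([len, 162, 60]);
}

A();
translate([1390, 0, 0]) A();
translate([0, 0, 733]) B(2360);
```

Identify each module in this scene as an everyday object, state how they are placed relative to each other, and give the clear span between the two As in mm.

A is a table. B is a beam. A beam spans the tops of two tables. The clear span between the two tables is 420 mm.

Second table starts at x = 1390; first ends at x = 970; clear span = 1390 − 970 = 420 mm.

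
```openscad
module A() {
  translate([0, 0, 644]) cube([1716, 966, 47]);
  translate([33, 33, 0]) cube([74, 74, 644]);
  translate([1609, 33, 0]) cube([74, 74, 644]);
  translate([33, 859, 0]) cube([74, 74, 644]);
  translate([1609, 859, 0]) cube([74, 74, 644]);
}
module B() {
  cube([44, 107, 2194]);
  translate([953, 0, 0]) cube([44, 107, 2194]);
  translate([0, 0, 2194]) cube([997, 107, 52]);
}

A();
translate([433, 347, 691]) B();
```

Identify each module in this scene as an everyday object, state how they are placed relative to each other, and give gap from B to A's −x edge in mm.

A is a table. B is a door frame. The door frame is on top of the table. The gap from the door frame to the table's −x edge is 433 mm.

The door frame's min-x is at 433; the table's min-x is 0; gap = 433 mm.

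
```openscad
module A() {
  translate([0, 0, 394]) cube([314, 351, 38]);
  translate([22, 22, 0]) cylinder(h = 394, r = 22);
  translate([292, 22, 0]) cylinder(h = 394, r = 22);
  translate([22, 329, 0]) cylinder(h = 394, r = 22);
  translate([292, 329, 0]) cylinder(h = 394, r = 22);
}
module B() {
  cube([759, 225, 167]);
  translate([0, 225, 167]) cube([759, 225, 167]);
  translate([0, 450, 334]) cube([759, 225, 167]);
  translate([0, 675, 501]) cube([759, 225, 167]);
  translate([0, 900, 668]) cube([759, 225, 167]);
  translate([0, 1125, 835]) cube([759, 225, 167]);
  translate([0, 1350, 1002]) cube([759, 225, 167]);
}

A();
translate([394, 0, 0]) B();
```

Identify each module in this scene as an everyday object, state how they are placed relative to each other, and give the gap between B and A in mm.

The staircase's nearest face is 80 mm from the stool's +x face.

A is a stool. B is a staircase. The staircase is on the floor beside the stool on its +x side. The gap between the staircase and the stool is 80 mm.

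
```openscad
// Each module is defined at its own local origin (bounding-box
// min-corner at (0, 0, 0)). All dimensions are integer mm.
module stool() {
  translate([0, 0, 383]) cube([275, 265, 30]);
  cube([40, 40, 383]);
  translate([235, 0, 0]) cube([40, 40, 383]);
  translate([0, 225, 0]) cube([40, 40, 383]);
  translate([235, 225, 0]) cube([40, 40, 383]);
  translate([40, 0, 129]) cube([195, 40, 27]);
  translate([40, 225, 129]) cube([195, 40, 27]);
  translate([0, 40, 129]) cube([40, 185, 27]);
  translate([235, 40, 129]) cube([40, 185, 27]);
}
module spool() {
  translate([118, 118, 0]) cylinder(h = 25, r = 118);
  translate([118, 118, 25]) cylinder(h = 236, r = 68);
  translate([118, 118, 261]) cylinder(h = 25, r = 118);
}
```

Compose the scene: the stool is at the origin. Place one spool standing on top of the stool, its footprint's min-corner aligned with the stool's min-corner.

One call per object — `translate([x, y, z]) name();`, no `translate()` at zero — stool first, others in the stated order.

stool();
translate([0, 0, 413]) spool();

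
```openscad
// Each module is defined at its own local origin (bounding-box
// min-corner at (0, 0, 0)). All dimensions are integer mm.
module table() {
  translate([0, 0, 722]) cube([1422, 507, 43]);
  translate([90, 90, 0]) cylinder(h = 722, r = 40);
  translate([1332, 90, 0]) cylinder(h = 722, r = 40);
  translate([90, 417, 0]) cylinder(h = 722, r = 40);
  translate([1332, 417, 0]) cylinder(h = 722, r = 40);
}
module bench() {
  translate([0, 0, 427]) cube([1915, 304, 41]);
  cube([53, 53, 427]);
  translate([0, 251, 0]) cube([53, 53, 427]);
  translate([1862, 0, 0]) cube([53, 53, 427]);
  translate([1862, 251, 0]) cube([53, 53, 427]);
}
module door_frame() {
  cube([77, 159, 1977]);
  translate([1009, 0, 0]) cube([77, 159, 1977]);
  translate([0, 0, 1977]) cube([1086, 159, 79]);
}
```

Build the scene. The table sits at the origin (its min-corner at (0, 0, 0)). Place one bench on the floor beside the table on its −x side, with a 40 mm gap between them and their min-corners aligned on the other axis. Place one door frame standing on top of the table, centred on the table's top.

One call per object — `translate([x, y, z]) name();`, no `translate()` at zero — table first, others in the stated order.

table();
translate([-1955, 0, 0]) bench();
translate([168, 174, 765]) door_frame();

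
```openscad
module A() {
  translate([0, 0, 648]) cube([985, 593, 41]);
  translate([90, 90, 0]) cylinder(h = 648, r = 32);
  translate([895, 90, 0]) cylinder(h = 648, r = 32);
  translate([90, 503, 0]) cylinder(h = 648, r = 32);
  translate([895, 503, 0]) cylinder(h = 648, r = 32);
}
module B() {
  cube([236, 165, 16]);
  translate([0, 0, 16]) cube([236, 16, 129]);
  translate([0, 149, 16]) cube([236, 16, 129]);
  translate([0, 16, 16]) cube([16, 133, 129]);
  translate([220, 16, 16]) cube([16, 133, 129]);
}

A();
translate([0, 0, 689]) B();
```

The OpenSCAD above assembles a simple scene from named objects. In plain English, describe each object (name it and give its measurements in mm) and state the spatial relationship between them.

A is a table with a 985×593 mm rectangular top, 41 mm thick, top surface at z = 689 mm, supported by four round legs of 64 mm diameter, each leg's bounding box inset 58 mm from the nearest pair of top edges, running from the floor.

B is an open-topped rectangular box: outside dimensions 236×165×145 mm, with a uniform wall and base thickness of 16 mm. The base is a full 236×165 slab on the floor; four walls sit on top of the base. The front and back walls (the −y and +y sides) span the full width; the two side walls fit between them.

The open box is on top of the table.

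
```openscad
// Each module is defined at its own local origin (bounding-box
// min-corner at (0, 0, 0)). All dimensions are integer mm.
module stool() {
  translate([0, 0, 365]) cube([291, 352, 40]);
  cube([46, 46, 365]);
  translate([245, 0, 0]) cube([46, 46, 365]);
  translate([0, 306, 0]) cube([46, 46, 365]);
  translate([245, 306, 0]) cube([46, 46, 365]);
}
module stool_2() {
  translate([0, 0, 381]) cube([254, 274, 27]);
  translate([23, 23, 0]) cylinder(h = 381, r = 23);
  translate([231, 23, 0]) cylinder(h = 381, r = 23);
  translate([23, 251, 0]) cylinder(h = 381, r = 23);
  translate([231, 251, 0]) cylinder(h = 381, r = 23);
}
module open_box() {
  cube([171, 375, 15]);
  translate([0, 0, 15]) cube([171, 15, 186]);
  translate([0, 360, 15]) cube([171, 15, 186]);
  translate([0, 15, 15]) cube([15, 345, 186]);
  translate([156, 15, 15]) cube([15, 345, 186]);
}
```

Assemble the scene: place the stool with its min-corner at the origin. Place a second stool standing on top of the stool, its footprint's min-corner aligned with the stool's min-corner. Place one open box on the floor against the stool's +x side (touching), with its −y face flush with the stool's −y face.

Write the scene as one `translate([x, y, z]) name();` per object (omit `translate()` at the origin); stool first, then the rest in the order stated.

stool();
translate([0, 0, 405]) stool_2();
translate([291, 0, 0]) open_box();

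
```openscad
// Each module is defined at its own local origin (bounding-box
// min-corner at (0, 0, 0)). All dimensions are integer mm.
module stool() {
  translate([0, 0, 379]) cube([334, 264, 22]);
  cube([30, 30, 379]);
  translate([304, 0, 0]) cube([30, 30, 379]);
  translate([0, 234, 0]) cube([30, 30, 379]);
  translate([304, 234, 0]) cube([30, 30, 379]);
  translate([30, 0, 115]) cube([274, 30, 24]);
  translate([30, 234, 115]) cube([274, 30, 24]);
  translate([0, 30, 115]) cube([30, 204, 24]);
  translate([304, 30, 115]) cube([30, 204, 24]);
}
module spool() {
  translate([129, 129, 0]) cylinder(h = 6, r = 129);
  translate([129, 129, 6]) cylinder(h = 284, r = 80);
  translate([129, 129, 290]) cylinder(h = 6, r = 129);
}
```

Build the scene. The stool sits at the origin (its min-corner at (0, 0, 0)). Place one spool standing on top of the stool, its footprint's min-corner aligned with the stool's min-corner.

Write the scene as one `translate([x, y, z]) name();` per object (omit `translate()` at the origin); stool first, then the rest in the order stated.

stool();
translate([0, 0, 401]) spool();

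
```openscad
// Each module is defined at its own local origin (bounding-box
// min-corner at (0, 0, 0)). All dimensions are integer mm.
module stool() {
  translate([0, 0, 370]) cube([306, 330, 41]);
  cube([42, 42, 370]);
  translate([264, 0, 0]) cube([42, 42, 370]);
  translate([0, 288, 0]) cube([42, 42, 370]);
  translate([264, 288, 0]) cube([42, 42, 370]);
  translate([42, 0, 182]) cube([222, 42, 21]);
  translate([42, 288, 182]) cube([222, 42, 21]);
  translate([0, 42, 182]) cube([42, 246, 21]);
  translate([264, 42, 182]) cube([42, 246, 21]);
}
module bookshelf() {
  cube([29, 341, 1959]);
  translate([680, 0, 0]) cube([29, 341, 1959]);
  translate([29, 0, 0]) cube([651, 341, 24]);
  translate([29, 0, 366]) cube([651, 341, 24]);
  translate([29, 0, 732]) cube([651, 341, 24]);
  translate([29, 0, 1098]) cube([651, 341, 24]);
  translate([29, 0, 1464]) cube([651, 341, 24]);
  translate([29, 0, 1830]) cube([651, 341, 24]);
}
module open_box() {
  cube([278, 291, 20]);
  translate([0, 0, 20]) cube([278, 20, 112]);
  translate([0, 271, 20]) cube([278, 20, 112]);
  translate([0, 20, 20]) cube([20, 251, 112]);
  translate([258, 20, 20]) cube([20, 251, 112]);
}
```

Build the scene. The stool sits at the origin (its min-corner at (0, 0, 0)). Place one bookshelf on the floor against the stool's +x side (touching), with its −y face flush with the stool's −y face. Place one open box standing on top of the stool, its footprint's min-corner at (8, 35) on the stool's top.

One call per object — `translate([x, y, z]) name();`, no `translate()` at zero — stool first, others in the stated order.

stool();
translate([306, 0, 0]) bookshelf();
translate([8, 35, 411]) open_box();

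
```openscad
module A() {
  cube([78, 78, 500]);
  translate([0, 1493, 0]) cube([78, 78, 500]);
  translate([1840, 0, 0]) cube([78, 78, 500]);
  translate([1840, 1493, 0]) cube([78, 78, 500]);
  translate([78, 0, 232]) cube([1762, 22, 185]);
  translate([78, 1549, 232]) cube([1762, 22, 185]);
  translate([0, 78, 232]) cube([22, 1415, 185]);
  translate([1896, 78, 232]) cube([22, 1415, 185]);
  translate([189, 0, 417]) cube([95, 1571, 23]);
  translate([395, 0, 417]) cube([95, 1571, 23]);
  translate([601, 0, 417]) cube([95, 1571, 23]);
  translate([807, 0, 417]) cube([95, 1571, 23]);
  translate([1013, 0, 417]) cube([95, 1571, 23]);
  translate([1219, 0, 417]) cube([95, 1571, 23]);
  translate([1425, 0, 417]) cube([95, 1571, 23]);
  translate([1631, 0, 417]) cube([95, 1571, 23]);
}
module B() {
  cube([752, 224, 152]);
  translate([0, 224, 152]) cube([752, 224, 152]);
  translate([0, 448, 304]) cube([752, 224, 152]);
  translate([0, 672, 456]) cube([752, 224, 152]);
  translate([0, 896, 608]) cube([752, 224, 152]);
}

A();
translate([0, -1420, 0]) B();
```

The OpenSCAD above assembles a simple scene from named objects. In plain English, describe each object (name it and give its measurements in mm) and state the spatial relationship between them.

A is a bed frame 1918 mm long (x) by 1571 mm wide (y). Four 78×78 mm corner posts, 500 mm tall, at the corners of the footprint. Four rails of 22 mm thickness and 185 mm height run between adjacent posts with their undersides at z = 232 mm, their outer faces flush with the outside of the frame (the two x-running rails run between the posts' inner faces; the two y-running rails run between the posts' inner faces). 8 slats, each 95 mm wide (x) and 23 mm thick, lie across the top of the two x-running rails, running the full 1571 mm width of the frame in y; the slats are evenly spaced along x between the inner faces of the end posts with equal gaps (rounded down to the nearest mm) at the −x end and between each pair — any rounding remainder accumulates at the +x end.

B is a run of 5 identical solid stair steps. Each tread is 752×224 mm and each step block is 152 mm high. Step 1 rests on the floor; step k is offset from step 1 by (k−1)×224 mm in y and (k−1)×152 mm in z.

The staircase is on the floor beside the bed frame on its −y side.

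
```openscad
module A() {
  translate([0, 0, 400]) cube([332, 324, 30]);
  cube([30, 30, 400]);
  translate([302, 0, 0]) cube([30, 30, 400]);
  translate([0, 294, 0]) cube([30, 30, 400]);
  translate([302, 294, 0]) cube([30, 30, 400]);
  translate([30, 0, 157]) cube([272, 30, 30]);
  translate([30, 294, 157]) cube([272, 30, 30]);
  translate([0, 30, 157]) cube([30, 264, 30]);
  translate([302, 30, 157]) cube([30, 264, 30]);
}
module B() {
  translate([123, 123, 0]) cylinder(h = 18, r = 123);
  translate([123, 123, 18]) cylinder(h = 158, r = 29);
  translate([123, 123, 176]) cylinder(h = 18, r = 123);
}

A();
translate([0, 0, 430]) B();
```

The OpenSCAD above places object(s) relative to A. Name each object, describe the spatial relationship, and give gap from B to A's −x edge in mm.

The spool's min-x is at 0; the stool's min-x is 0; gap = 0 mm.

A is a stool. B is a spool. The spool is on top of the stool. The gap from the spool to the stool's −x edge is 0 mm.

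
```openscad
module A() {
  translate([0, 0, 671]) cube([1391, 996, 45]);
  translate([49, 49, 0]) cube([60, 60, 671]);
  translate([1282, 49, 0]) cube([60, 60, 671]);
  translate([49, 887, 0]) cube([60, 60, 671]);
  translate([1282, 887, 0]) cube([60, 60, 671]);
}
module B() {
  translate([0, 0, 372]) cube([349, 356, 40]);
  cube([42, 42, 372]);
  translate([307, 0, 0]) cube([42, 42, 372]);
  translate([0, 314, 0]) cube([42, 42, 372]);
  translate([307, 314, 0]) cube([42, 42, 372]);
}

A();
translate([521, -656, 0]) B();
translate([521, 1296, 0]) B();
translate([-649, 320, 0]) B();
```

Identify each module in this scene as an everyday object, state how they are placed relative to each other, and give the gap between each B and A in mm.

A is a table. B is a stool. Three stools sit around the table at the −y, +y, −x sides. The gap between each stool and the table is 300 mm.

Each stool's nearest face is 300 mm from the table's bounding box.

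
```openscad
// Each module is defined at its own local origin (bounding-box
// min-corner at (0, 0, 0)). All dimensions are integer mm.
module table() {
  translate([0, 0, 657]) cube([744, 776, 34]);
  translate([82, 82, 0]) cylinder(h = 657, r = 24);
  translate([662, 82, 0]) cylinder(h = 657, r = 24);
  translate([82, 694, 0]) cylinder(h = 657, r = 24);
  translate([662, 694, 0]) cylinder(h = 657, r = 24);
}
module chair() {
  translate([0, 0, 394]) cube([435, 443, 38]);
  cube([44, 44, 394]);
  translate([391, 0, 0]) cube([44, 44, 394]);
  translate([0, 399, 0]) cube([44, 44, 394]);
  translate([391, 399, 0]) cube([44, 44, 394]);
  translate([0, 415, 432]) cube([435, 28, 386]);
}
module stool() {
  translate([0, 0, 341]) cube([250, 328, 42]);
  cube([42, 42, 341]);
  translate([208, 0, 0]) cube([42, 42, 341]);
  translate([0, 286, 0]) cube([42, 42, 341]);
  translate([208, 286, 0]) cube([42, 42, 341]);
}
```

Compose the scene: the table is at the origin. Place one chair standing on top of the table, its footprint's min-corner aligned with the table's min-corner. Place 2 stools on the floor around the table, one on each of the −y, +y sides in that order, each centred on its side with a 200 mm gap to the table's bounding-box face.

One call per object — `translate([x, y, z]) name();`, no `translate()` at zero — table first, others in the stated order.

table();
translate([0, 0, 691]) chair();
translate([247, -528, 0]) stool();
translate([247, 976, 0]) stool();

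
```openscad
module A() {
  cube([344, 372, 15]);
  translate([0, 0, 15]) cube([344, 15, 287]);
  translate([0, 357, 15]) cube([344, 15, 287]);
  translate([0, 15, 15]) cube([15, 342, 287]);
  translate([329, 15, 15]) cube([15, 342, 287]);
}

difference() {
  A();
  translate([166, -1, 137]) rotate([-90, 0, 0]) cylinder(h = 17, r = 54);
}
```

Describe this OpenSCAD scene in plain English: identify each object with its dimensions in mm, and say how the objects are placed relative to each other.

A is an open storage box with external size 344×372×302 mm and wall thickness 15 mm (the base is also 15 mm thick). The base covers the whole footprint; the four walls stand on the base, with the y-facing walls full-width and the x-facing walls fitting between their inner faces.

The open box has a circular hole of radius 54 mm through its front wall, centred at (x = 166, z = 137).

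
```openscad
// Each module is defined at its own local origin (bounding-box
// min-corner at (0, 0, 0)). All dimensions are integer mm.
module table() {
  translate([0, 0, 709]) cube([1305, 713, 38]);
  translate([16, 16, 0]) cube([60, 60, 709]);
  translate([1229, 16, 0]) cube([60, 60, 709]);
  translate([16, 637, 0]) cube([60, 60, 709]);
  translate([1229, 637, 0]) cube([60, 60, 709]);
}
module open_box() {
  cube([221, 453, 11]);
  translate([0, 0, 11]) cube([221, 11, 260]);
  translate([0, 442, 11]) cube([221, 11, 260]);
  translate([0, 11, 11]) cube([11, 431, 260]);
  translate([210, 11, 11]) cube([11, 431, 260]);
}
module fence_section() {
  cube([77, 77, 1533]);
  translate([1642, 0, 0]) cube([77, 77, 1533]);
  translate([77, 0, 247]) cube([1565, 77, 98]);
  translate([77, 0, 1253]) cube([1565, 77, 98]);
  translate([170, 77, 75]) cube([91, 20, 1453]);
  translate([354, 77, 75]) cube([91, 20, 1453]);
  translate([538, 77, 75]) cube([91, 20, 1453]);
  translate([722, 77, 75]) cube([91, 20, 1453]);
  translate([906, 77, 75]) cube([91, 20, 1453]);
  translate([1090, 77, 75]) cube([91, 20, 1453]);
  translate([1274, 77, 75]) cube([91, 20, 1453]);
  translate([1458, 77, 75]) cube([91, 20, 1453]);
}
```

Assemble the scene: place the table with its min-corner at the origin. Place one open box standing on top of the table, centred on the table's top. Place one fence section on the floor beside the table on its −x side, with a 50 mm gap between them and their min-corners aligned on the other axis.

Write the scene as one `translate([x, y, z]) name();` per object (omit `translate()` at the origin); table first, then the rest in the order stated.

table();
translate([542, 130, 747]) open_box();
translate([-1769, 0, 0]) fence_section();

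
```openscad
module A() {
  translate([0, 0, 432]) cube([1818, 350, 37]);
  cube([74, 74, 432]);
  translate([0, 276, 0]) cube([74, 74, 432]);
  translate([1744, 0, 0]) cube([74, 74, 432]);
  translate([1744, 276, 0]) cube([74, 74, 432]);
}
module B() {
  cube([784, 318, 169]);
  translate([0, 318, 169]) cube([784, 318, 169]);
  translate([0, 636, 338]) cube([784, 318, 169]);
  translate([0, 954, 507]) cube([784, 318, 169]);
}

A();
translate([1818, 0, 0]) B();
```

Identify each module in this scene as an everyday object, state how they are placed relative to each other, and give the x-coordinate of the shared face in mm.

The bench's +x face and the staircase's −x face are both at x = 1818 mm.

A is a bench. B is a staircase. The staircase is against the bench's +x side, with their −y faces flush. The x-coordinate of the shared face is 1818 mm.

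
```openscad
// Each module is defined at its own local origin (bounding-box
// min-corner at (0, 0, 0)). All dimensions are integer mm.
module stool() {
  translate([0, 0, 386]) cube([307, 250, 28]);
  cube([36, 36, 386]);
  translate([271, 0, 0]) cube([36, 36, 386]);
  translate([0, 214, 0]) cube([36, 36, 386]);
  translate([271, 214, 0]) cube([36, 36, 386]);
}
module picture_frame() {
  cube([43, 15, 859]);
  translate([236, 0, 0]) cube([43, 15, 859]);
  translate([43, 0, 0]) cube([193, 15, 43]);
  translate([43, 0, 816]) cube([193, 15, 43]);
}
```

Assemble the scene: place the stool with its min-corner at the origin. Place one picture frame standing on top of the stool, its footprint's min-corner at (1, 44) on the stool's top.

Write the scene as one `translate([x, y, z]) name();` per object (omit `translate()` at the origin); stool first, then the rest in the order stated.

stool();
translate([1, 44, 414]) picture_frame();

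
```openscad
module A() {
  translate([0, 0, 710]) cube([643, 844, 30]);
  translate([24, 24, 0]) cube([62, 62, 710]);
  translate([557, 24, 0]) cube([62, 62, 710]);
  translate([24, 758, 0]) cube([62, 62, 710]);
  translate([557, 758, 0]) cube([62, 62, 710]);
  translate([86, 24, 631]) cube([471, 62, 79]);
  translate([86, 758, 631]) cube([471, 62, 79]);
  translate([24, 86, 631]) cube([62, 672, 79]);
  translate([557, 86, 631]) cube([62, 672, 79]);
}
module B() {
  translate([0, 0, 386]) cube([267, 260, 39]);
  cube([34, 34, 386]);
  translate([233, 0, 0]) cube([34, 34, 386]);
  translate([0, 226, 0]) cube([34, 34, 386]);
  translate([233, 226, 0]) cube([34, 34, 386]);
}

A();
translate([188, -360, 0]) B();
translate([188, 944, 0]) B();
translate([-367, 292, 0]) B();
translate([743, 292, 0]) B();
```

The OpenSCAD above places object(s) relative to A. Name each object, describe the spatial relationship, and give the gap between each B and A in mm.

A is a table. B is a stool. Four stools sit around the table at the −y, +y, −x, +x sides. The gap between each stool and the table is 100 mm.

Each stool's nearest face is 100 mm from the table's bounding box.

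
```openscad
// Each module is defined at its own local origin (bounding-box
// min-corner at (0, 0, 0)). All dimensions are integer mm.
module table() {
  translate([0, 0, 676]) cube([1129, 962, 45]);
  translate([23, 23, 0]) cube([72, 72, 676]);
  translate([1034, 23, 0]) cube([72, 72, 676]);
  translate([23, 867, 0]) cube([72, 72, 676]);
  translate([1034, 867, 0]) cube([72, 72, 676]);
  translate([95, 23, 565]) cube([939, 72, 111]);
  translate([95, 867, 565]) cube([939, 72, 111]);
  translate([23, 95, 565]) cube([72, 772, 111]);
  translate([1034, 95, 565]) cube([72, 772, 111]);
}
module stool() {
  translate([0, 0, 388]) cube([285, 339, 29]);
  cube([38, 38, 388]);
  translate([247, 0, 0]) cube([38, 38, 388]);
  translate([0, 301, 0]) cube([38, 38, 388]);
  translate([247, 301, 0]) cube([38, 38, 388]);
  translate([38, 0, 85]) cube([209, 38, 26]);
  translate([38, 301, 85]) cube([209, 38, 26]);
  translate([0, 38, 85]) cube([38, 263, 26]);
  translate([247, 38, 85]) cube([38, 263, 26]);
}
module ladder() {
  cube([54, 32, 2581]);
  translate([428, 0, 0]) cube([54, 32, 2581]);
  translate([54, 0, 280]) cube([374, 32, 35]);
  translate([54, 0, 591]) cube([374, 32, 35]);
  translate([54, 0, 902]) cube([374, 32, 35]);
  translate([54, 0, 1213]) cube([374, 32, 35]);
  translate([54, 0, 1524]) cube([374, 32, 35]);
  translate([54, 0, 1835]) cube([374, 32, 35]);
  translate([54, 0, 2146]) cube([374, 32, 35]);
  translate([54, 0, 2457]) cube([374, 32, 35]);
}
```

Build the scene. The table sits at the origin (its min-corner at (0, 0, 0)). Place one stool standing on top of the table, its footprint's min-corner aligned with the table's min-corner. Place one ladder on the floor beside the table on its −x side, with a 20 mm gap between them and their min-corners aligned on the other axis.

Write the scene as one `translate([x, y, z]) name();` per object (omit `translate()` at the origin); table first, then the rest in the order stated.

table();
translate([0, 0, 721]) stool();
translate([-502, 0, 0]) ladder();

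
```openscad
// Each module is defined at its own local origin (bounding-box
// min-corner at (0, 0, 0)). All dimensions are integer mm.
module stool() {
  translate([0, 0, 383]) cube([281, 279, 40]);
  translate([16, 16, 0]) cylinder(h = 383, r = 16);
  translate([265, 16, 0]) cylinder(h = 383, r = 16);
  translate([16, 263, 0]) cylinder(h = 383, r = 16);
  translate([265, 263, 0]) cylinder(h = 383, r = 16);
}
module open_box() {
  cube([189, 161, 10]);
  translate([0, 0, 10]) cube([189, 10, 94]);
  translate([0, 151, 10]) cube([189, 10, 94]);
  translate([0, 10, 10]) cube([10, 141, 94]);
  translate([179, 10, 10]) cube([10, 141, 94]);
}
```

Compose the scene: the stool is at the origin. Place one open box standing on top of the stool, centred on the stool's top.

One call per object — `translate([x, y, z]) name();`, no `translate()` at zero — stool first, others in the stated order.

stool();
translate([46, 59, 423]) open_box();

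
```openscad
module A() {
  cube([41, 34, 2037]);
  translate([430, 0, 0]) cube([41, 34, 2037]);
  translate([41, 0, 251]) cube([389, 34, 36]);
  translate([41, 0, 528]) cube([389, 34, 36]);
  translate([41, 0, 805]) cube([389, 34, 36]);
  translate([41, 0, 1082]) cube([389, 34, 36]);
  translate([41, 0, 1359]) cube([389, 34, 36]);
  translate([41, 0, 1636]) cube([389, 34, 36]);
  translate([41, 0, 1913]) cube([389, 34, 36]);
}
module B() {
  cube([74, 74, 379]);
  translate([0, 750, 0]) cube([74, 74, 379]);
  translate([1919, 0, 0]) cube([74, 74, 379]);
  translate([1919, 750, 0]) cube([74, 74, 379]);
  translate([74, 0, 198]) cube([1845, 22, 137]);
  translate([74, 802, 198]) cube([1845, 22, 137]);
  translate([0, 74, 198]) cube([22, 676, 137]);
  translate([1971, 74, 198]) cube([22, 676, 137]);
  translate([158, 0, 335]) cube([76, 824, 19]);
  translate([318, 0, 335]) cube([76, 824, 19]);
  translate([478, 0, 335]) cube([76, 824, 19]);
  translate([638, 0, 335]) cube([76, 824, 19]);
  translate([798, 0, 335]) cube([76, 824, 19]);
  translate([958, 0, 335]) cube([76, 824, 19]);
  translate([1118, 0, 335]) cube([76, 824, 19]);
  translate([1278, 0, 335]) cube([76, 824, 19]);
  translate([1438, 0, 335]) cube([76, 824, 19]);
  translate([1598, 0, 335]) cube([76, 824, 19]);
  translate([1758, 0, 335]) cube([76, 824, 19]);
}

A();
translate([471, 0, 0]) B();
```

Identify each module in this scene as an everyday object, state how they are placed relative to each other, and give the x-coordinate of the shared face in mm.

The ladder's +x face and the bed frame's −x face are both at x = 471 mm.

A is a ladder. B is a bed frame. The bed frame is against the ladder's +x side, with their −y faces flush. The x-coordinate of the shared face is 471 mm.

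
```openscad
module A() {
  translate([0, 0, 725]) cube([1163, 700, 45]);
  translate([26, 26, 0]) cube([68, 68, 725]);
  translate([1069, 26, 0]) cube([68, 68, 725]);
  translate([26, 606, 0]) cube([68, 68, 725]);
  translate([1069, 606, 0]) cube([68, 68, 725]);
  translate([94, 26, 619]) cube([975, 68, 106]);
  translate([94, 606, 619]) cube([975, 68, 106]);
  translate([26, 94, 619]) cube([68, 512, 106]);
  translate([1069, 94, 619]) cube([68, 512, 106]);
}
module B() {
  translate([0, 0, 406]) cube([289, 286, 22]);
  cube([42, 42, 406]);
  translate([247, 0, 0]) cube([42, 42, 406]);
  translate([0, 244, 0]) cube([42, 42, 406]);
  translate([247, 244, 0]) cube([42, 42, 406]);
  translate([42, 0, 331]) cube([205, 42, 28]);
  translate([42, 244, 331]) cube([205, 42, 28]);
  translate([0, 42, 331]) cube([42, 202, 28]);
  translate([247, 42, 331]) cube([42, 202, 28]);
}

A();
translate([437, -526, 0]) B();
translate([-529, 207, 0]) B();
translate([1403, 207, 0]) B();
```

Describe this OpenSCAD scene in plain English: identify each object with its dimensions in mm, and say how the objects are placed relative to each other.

A is a table: top 1163 mm (x) × 700 mm (y), 45 mm thick, upper face at z = 770 mm, on four 68×68 mm square legs, each inset 26 mm from the nearest pair of top edges, running from z = 0 to the bottom of the top. Four apron rails, 68 mm thick and 106 mm tall, run between adjacent legs with their top edges flush with the underside of the top and their outer faces flush with the legs' outer faces.

B is a four-legged stool. The seat is a 289×286×22 mm slab whose top surface is at z = 428 mm; four square legs, each 42×42 mm in cross-section, run from the floor (z = 0) to the underside of the seat, each flush with a corner of the seat. Four stretchers, 42 mm wide and 28 mm tall, connect adjacent legs with their undersides at z = 331 mm, each running between the inner faces of the legs it joins and aligned with the legs' outer faces on the other axis.

Three stools sit around the table at the −y, −x, +x sides.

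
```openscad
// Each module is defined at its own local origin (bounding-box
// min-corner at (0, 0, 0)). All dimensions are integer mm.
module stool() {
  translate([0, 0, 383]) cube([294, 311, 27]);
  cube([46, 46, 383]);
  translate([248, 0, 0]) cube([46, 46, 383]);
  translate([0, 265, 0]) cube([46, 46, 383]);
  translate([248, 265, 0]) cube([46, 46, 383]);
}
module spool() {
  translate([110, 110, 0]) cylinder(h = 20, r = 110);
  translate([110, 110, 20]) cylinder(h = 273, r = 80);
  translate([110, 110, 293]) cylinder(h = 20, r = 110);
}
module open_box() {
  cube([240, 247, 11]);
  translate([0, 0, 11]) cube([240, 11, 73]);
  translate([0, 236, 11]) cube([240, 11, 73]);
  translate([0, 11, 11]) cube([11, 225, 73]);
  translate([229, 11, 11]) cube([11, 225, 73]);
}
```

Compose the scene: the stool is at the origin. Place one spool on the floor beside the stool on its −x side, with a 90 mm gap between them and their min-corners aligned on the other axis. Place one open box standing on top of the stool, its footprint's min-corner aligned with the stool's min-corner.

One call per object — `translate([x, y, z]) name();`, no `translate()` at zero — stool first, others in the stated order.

stool();
translate([-310, 0, 0]) spool();
translate([0, 0, 410]) open_box();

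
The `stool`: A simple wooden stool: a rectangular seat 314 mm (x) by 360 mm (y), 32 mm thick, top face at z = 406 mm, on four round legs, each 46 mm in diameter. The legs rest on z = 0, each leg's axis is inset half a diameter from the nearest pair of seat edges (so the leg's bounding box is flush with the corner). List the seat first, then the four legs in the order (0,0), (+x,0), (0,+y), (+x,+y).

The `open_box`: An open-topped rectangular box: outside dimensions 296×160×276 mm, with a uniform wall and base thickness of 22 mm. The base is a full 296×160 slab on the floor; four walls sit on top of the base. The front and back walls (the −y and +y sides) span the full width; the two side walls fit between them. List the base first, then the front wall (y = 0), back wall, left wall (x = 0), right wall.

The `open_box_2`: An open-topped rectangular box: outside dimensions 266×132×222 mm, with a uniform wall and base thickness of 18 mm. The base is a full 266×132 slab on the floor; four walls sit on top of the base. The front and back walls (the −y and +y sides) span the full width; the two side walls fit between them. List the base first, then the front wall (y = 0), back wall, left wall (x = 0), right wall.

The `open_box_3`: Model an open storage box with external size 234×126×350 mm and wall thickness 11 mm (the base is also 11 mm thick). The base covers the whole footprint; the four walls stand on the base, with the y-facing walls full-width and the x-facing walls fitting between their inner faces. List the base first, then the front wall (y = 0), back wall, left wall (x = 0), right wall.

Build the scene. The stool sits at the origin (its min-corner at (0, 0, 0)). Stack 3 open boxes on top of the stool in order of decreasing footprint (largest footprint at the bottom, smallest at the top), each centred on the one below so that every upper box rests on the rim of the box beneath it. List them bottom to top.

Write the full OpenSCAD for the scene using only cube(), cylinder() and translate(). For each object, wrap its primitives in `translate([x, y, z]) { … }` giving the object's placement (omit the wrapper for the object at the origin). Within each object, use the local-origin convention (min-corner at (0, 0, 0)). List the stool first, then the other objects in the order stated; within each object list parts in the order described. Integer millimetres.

translate([0, 0, 374]) cube([314, 360, 32]);
translate([23, 23, 0]) cylinder(h = 374, r = 23);
translate([291, 23, 0]) cylinder(h = 374, r = 23);
translate([23, 337, 0]) cylinder(h = 374, r = 23);
translate([291, 337, 0]) cylinder(h = 374, r = 23);
translate([9, 100, 406]) {
  cube([296, 160, 22]);
  translate([0, 0, 22]) cube([296, 22, 254]);
  translate([0, 138, 22]) cube([296, 22, 254]);
  translate([0, 22, 22]) cube([22, 116, 254]);
  translate([274, 22, 22]) cube([22, 116, 254]);
}
translate([24, 114, 682]) {
  cube([266, 132, 18]);
  translate([0, 0, 18]) cube([266, 18, 204]);
  translate([0, 114, 18]) cube([266, 18, 204]);
  translate([0, 18, 18]) cube([18, 96, 204]);
  translate([248, 18, 18]) cube([18, 96, 204]);
}
translate([40, 117, 904]) {
  cube([234, 126, 11]);
  translate([0, 0, 11]) cube([234, 11, 339]);
  translate([0, 115, 11]) cube([234, 11, 339]);
  translate([0, 11, 11]) cube([11, 104, 339]);
  translate([223, 11, 11]) cube([11, 104, 339]);
}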